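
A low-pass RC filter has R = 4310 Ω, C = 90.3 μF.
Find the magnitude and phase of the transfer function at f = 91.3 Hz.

Step 1 — Angular frequency: ω = 2π·91.3 = 573.7 rad/s.
Step 2 — Transfer function: H(jω) = 1/(1 + jωRC).
Step 3 — Denominator: 1 + jωRC = 1 + j·573.7·4310·9.03e-05 = 1 + j223.3.
Step 4 — H = 2.006e-05 - j0.004479.
Step 5 — Magnitude: |H| = 0.004479 (-47.0 dB); phase: φ = -89.7°.

|H| = 0.004479 (-47.0 dB), φ = -89.7°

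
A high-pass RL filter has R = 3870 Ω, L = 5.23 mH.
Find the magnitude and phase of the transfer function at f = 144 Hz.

Step 1 — Angular frequency: ω = 2π·144 = 904.8 rad/s.
Step 2 — Transfer function: H(jω) = jωL/(R + jωL).
Step 3 — Numerator jωL = j·4.732; denominator R + jωL = 3870 + j4.732.
Step 4 — H = 1.495e-06 + j0.001223.
Step 5 — Magnitude: |H| = 0.001223 (-58.3 dB); phase: φ = 89.9°.

|H| = 0.001223 (-58.3 dB), φ = 89.9°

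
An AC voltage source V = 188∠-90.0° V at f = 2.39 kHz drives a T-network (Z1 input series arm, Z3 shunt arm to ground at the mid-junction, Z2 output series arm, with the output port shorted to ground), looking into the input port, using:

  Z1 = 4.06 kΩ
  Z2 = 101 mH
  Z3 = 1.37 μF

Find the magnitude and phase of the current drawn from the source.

Step 1 — Angular frequency: ω = 2π·f = 2π·2390 = 1.502e+04 rad/s.
Step 2 — Component impedances:
  Z1: Z = R = 4060 Ω
  Z2: Z = jωL = j·1.502e+04·0.101 = 0 + j1517 Ω
  Z3: Z = 1/(jωC) = -j/(ω·C) = 0 - j48.61 Ω
Step 3 — With the output port shorted to ground, the output series arm Z2 runs from the junction to ground; the shunt arm Z3 also runs from the junction to ground. They appear in parallel: Z3 || Z2 = 0 - j50.22 Ω.
Step 4 — Series with input arm Z1: Z_in = Z1 + (Z3 || Z2) = 4060 - j50.22 Ω = 4060∠-0.7° Ω.
Step 5 — Source phasor: V = 188∠-90.0° V = 0 - j188 V.
Step 6 — Ohm's law: I = V / Z_total = (0 - j188) / (4060 - j50.22) = 0.0005726 - j0.0463 A.
Step 7 — Convert to polar: |I| = 0.0463 A, ∠I = -89.3°.

I = 0.0463∠-89.3° A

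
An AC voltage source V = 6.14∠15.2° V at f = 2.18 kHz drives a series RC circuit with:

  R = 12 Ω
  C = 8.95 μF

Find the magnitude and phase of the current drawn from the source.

Step 1 — Angular frequency: ω = 2π·f = 2π·2180 = 1.37e+04 rad/s.
Step 2 — Component impedances:
  R: Z = R = 12 Ω
  C: Z = 1/(jωC) = -j/(ω·C) = 0 - j8.157 Ω
Step 3 — Series combination: Z_total = R + C = 12 - j8.157 Ω = 14.51∠-34.2° Ω.
Step 4 — Source phasor: V = 6.14∠15.2° V = 5.925 + j1.61 V.
Step 5 — Ohm's law: I = V / Z_total = (5.925 + j1.61) / (12 - j8.157) = 0.2753 + j0.3213 A.
Step 6 — Convert to polar: |I| = 0.4232 A, ∠I = 49.4°.

I = 0.4232∠49.4° A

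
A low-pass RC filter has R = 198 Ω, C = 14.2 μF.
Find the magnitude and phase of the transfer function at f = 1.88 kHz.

Step 1 — Angular frequency: ω = 2π·1880 = 1.181e+04 rad/s.
Step 2 — Transfer function: H(jω) = 1/(1 + jωRC).
Step 3 — Denominator: 1 + jωRC = 1 + j·1.181e+04·198·1.42e-05 = 1 + j33.21.
Step 4 — H = 0.0009058 - j0.03008.
Step 5 — Magnitude: |H| = 0.0301 (-30.4 dB); phase: φ = -88.3°.

|H| = 0.0301 (-30.4 dB), φ = -88.3°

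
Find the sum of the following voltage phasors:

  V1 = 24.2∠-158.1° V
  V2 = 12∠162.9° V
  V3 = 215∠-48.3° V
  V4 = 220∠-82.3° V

Step 1 — Convert each phasor to rectangular form:
  V1 = 24.2·(cos(-158.1°) + j·sin(-158.1°)) = -22.45 - j9.026 V
  V2 = 12·(cos(162.9°) + j·sin(162.9°)) = -11.47 + j3.528 V
  V3 = 215·(cos(-48.3°) + j·sin(-48.3°)) = 143 - j160.5 V
  V4 = 220·(cos(-82.3°) + j·sin(-82.3°)) = 29.48 - j218 V
Step 2 — Sum components: V_total = 138.6 - j384 V.
Step 3 — Convert to polar: |V_total| = 408.3 V, ∠V_total = -70.2°.

V_total = 408.3∠-70.2° V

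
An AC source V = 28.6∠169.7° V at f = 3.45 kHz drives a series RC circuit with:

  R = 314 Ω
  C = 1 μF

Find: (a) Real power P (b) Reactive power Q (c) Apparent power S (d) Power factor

Step 1 — Angular frequency: ω = 2π·f = 2π·3450 = 2.168e+04 rad/s.
Step 2 — Component impedances:
  R: Z = R = 314 Ω
  C: Z = 1/(jωC) = -j/(ω·C) = 0 - j46.13 Ω
Step 3 — Series combination: Z_total = R + C = 314 - j46.13 Ω = 317.4∠-8.4° Ω.
Step 4 — Source phasor: V = 28.6∠169.7° V = -28.14 + j5.114 V.
Step 5 — Current: I = V / Z = -0.09006 + j0.003054 A = 0.09012∠178.1° A.
Step 6 — Complex power: S = V·I* = 2.55 - j0.3746 VA.
Step 7 — Real power: P = Re(S) = 2.55 W.
Step 8 — Reactive power: Q = Im(S) = -0.3746 VAR.
Step 9 — Apparent power: |S| = 2.577 VA.
Step 10 — Power factor: PF = P/|S| = 0.9894 (leading).

(a) P = 2.55 W  (b) Q = -0.3746 VAR  (c) S = 2.577 VA  (d) PF = 0.9894 (leading)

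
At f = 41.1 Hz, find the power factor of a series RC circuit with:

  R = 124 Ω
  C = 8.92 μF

Step 1 — Angular frequency: ω = 2π·f = 2π·41.1 = 258.2 rad/s.
Step 2 — Component impedances:
  R: Z = R = 124 Ω
  C: Z = 1/(jωC) = -j/(ω·C) = 0 - j434.1 Ω
Step 3 — Series combination: Z_total = R + C = 124 - j434.1 Ω = 451.5∠-74.1° Ω.
Step 4 — Power factor: PF = cos(φ) = Re(Z)/|Z| = 124/451.5 = 0.2746.
Step 5 — Type: Im(Z) = -434.1 ⇒ leading (phase φ = -74.1°).

PF = 0.2746 (leading, φ = -74.1°)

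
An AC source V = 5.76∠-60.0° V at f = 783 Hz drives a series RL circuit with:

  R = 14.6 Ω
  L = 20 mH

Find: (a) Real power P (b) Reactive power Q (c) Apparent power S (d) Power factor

Step 1 — Angular frequency: ω = 2π·f = 2π·783 = 4920 rad/s.
Step 2 — Component impedances:
  R: Z = R = 14.6 Ω
  L: Z = jωL = j·4920·0.02 = 0 + j98.39 Ω
Step 3 — Series combination: Z_total = R + L = 14.6 + j98.39 Ω = 99.47∠81.6° Ω.
Step 4 — Source phasor: V = 5.76∠-60.0° V = 2.88 - j4.988 V.
Step 5 — Current: I = V / Z = -0.04536 - j0.036 A = 0.05791∠-141.6° A.
Step 6 — Complex power: S = V·I* = 0.04895 + j0.3299 VA.
Step 7 — Real power: P = Re(S) = 0.04895 W.
Step 8 — Reactive power: Q = Im(S) = 0.3299 VAR.
Step 9 — Apparent power: |S| = 0.3335 VA.
Step 10 — Power factor: PF = P/|S| = 0.1468 (lagging).

(a) P = 0.04895 W  (b) Q = 0.3299 VAR  (c) S = 0.3335 VA  (d) PF = 0.1468 (lagging)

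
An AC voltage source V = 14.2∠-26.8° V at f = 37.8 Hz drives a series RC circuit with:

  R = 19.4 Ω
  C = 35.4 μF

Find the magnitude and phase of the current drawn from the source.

Step 1 — Angular frequency: ω = 2π·f = 2π·37.8 = 237.5 rad/s.
Step 2 — Component impedances:
  R: Z = R = 19.4 Ω
  C: Z = 1/(jωC) = -j/(ω·C) = 0 - j118.9 Ω
Step 3 — Series combination: Z_total = R + C = 19.4 - j118.9 Ω = 120.5∠-80.7° Ω.
Step 4 — Source phasor: V = 14.2∠-26.8° V = 12.67 - j6.402 V.
Step 5 — Ohm's law: I = V / Z_total = (12.67 - j6.402) / (19.4 - j118.9) = 0.06937 + j0.09525 A.
Step 6 — Convert to polar: |I| = 0.1178 A, ∠I = 53.9°.

I = 0.1178∠53.9° A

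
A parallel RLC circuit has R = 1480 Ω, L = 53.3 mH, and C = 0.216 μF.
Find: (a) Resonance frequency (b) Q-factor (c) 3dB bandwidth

Step 1 — Resonance: ω₀ = 1/√(LC) = 1/√(0.0533·2.16e-07) = 9320 rad/s.
Step 2 — f₀ = ω₀/(2π) = 1483 Hz.
Step 3 — Parallel Q: Q = R/(ω₀L) = 1480/(9320·0.0533) = 2.979.
Step 4 — Bandwidth: Δω = ω₀/Q = 3128 rad/s; BW = Δω/(2π) = 497.9 Hz.

(a) f₀ = 1483 Hz  (b) Q = 2.979  (c) BW = 497.9 Hz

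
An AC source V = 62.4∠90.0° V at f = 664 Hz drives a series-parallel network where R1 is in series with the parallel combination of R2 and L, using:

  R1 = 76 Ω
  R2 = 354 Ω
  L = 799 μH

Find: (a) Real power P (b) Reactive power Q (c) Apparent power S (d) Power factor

Step 1 — Angular frequency: ω = 2π·f = 2π·664 = 4172 rad/s.
Step 2 — Component impedances:
  R1: Z = R = 76 Ω
  R2: Z = R = 354 Ω
  L: Z = jωL = j·4172·0.000799 = 0 + j3.333 Ω
Step 3 — Parallel branch: R2 || L = 1/(1/R2 + 1/L) = 0.03139 + j3.333 Ω.
Step 4 — Series with R1: Z_total = R1 + (R2 || L) = 76.03 + j3.333 Ω = 76.1∠2.5° Ω.
Step 5 — Source phasor: V = 62.4∠90.0° V = 0 + j62.4 V.
Step 6 — Current: I = V / Z = 0.03591 + j0.8191 A = 0.8199∠87.5° A.
Step 7 — Complex power: S = V·I* = 51.11 + j2.241 VA.
Step 8 — Real power: P = Re(S) = 51.11 W.
Step 9 — Reactive power: Q = Im(S) = 2.241 VAR.
Step 10 — Apparent power: |S| = 51.16 VA.
Step 11 — Power factor: PF = P/|S| = 0.999 (lagging).

(a) P = 51.11 W  (b) Q = 2.241 VAR  (c) S = 51.16 VA  (d) PF = 0.999 (lagging)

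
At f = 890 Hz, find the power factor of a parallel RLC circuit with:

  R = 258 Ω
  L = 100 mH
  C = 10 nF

Step 1 — Angular frequency: ω = 2π·f = 2π·890 = 5592 rad/s.
Step 2 — Component impedances:
  R: Z = R = 258 Ω
  L: Z = jωL = j·5592·0.1 = 0 + j559.2 Ω
  C: Z = 1/(jωC) = -j/(ω·C) = 0 - j1.788e+04 Ω
Step 3 — Parallel combination: 1/Z_total = 1/R + 1/L + 1/C; Z_total = 215 + j96.11 Ω = 235.5∠24.1° Ω.
Step 4 — Power factor: PF = cos(φ) = Re(Z)/|Z| = 215/235.5 = 0.913.
Step 5 — Type: Im(Z) = 96.11 ⇒ lagging (phase φ = 24.1°).

PF = 0.913 (lagging, φ = 24.1°)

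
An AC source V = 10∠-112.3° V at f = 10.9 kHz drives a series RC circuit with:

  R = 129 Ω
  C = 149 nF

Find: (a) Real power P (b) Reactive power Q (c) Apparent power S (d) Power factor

Step 1 — Angular frequency: ω = 2π·f = 2π·1.09e+04 = 6.849e+04 rad/s.
Step 2 — Component impedances:
  R: Z = R = 129 Ω
  C: Z = 1/(jωC) = -j/(ω·C) = 0 - j98 Ω
Step 3 — Series combination: Z_total = R + C = 129 - j98 Ω = 162∠-37.2° Ω.
Step 4 — Source phasor: V = 10∠-112.3° V = -3.795 - j9.252 V.
Step 5 — Current: I = V / Z = 0.0159 - j0.05965 A = 0.06173∠-75.1° A.
Step 6 — Complex power: S = V·I* = 0.4915 - j0.3734 VA.
Step 7 — Real power: P = Re(S) = 0.4915 W.
Step 8 — Reactive power: Q = Im(S) = -0.3734 VAR.
Step 9 — Apparent power: |S| = 0.6173 VA.
Step 10 — Power factor: PF = P/|S| = 0.7963 (leading).

(a) P = 0.4915 W  (b) Q = -0.3734 VAR  (c) S = 0.6173 VA  (d) PF = 0.7963 (leading)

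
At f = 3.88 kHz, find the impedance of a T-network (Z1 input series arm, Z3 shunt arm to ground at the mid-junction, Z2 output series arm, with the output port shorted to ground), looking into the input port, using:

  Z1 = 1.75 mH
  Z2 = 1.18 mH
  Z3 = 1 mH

Step 1 — Angular frequency: ω = 2π·f = 2π·3880 = 2.438e+04 rad/s.
Step 2 — Component impedances:
  Z1: Z = jωL = j·2.438e+04·0.00175 = 0 + j42.66 Ω
  Z2: Z = jωL = j·2.438e+04·0.00118 = 0 + j28.77 Ω
  Z3: Z = jωL = j·2.438e+04·0.001 = 0 + j24.38 Ω
Step 3 — With the output port shorted to ground, the output series arm Z2 runs from the junction to ground; the shunt arm Z3 also runs from the junction to ground. They appear in parallel: Z3 || Z2 = 0 + j13.2 Ω.
Step 4 — Series with input arm Z1: Z_in = Z1 + (Z3 || Z2) = 0 + j55.86 Ω = 55.86∠90.0° Ω.

Z = 0 + j55.86 Ω = 55.86∠90.0° Ω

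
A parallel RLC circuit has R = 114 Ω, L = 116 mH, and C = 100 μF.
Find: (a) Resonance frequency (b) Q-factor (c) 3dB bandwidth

Step 1 — Resonance: ω₀ = 1/√(LC) = 1/√(0.116·0.0001) = 293.6 rad/s.
Step 2 — f₀ = ω₀/(2π) = 46.73 Hz.
Step 3 — Parallel Q: Q = R/(ω₀L) = 114/(293.6·0.116) = 3.347.
Step 4 — Bandwidth: Δω = ω₀/Q = 87.72 rad/s; BW = Δω/(2π) = 13.96 Hz.

(a) f₀ = 46.73 Hz  (b) Q = 3.347  (c) BW = 13.96 Hz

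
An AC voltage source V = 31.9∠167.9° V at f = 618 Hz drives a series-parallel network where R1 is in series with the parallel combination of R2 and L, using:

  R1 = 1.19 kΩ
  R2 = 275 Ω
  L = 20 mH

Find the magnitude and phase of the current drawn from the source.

Step 1 — Angular frequency: ω = 2π·f = 2π·618 = 3883 rad/s.
Step 2 — Component impedances:
  R1: Z = R = 1190 Ω
  R2: Z = R = 275 Ω
  L: Z = jωL = j·3883·0.02 = 0 + j77.66 Ω
Step 3 — Parallel branch: R2 || L = 1/(1/R2 + 1/L) = 20.31 + j71.92 Ω.
Step 4 — Series with R1: Z_total = R1 + (R2 || L) = 1210 + j71.92 Ω = 1212∠3.4° Ω.
Step 5 — Source phasor: V = 31.9∠167.9° V = -31.19 + j6.687 V.
Step 6 — Ohm's law: I = V / Z_total = (-31.19 + j6.687) / (1210 + j71.92) = -0.02535 + j0.007032 A.
Step 7 — Convert to polar: |I| = 0.02631 A, ∠I = 164.5°.

I = 0.02631∠164.5° A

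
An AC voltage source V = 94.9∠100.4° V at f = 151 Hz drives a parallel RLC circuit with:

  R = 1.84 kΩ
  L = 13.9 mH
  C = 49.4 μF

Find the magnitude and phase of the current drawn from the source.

Step 1 — Angular frequency: ω = 2π·f = 2π·151 = 948.8 rad/s.
Step 2 — Component impedances:
  R: Z = R = 1840 Ω
  L: Z = jωL = j·948.8·0.0139 = 0 + j13.19 Ω
  C: Z = 1/(jωC) = -j/(ω·C) = 0 - j21.34 Ω
Step 3 — Parallel combination: 1/Z_total = 1/R + 1/L + 1/C; Z_total = 0.6478 + j34.52 Ω = 34.53∠88.9° Ω.
Step 4 — Source phasor: V = 94.9∠100.4° V = -17.13 + j93.34 V.
Step 5 — Ohm's law: I = V / Z_total = (-17.13 + j93.34) / (0.6478 + j34.52) = 2.694 + j0.5468 A.
Step 6 — Convert to polar: |I| = 2.749 A, ∠I = 11.5°.

I = 2.749∠11.5° A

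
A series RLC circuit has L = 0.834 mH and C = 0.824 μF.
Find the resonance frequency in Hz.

Step 1 — Resonance condition Im(Z)=0 gives ω₀ = 1/√(LC).
Step 2 — ω₀ = 1/√(0.000834·8.24e-07) = 3.815e+04 rad/s.
Step 3 — f₀ = ω₀/(2π) = 6071 Hz.

f₀ = 6071 Hz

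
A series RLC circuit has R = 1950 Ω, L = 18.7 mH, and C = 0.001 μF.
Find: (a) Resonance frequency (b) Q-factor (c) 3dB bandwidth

Step 1 — Resonance: ω₀ = 1/√(LC) = 1/√(0.0187·1e-09) = 2.312e+05 rad/s.
Step 2 — f₀ = ω₀/(2π) = 3.68e+04 Hz.
Step 3 — Series Q: Q = ω₀L/R = 2.312e+05·0.0187/1950 = 2.218.
Step 4 — Bandwidth: Δω = ω₀/Q = 1.043e+05 rad/s; BW = Δω/(2π) = 1.66e+04 Hz.

(a) f₀ = 3.68e+04 Hz  (b) Q = 2.218  (c) BW = 1.66e+04 Hz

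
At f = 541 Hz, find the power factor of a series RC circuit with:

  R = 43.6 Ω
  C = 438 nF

Step 1 — Angular frequency: ω = 2π·f = 2π·541 = 3399 rad/s.
Step 2 — Component impedances:
  R: Z = R = 43.6 Ω
  C: Z = 1/(jωC) = -j/(ω·C) = 0 - j671.7 Ω
Step 3 — Series combination: Z_total = R + C = 43.6 - j671.7 Ω = 673.1∠-86.3° Ω.
Step 4 — Power factor: PF = cos(φ) = Re(Z)/|Z| = 43.6/673.07 = 0.06478.
Step 5 — Type: Im(Z) = -671.7 ⇒ leading (phase φ = -86.3°).

PF = 0.06478 (leading, φ = -86.3°)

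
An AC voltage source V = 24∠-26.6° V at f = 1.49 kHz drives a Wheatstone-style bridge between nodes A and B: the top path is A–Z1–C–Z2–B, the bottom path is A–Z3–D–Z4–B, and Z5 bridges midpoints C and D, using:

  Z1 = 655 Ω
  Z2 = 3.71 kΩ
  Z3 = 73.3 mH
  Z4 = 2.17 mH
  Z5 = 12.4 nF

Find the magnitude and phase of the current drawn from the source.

Step 1 — Angular frequency: ω = 2π·f = 2π·1490 = 9362 rad/s.
Step 2 — Component impedances:
  Z1: Z = R = 655 Ω
  Z2: Z = R = 3710 Ω
  Z3: Z = jωL = j·9362·0.0733 = 0 + j686.2 Ω
  Z4: Z = jωL = j·9362·0.00217 = 0 + j20.32 Ω
  Z5: Z = 1/(jωC) = -j/(ω·C) = 0 - j8614 Ω
Step 3 — Bridge requires nodal analysis (the Z5 bridge couples midpoints C and D, so the two paths cannot be reduced to a simple series/parallel combination). Setting node B to ground and injecting 1 A at node A, the 3-node admittance system at A, C, D solves to V_A = Z_AB = 127.1 + j725.6 Ω = 736.6∠80.1° Ω.
Step 4 — Source phasor: V = 24∠-26.6° V = 21.46 - j10.75 V.
Step 5 — Ohm's law: I = V / Z_total = (21.46 - j10.75) / (127.1 + j725.6) = -0.009345 - j0.03121 A.
Step 6 — Convert to polar: |I| = 0.03258 A, ∠I = -106.7°.

I = 0.03258∠-106.7° A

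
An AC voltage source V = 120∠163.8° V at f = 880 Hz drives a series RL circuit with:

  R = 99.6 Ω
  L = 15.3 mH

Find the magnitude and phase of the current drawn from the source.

Step 1 — Angular frequency: ω = 2π·f = 2π·880 = 5529 rad/s.
Step 2 — Component impedances:
  R: Z = R = 99.6 Ω
  L: Z = jωL = j·5529·0.0153 = 0 + j84.6 Ω
Step 3 — Series combination: Z_total = R + L = 99.6 + j84.6 Ω = 130.7∠40.3° Ω.
Step 4 — Source phasor: V = 120∠163.8° V = -115.2 + j33.48 V.
Step 5 — Ohm's law: I = V / Z_total = (-115.2 + j33.48) / (99.6 + j84.6) = -0.5063 + j0.7661 A.
Step 6 — Convert to polar: |I| = 0.9183 A, ∠I = 123.5°.

I = 0.9183∠123.5° A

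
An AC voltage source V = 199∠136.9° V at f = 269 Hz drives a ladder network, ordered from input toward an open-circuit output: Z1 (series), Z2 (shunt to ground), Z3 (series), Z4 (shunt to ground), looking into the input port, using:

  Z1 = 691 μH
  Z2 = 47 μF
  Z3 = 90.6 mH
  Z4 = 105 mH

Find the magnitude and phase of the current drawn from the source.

Step 1 — Angular frequency: ω = 2π·f = 2π·269 = 1690 rad/s.
Step 2 — Component impedances:
  Z1: Z = jωL = j·1690·0.000691 = 0 + j1.168 Ω
  Z2: Z = 1/(jωC) = -j/(ω·C) = 0 - j12.59 Ω
  Z3: Z = jωL = j·1690·0.0906 = 0 + j153.1 Ω
  Z4: Z = jωL = j·1690·0.105 = 0 + j177.5 Ω
Step 3 — Ladder network (open output): work backward from the far end, alternating series and parallel combinations. Z_in = 0 - j11.92 Ω = 11.92∠-90.0° Ω.
Step 4 — Source phasor: V = 199∠136.9° V = -145.3 + j136 V.
Step 5 — Ohm's law: I = V / Z_total = (-145.3 + j136) / (0 - j11.92) = -11.41 - j12.19 A.
Step 6 — Convert to polar: |I| = 16.7 A, ∠I = -133.1°.

I = 16.7∠-133.1° A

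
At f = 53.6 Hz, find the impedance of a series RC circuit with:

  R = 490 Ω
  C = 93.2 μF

Step 1 — Angular frequency: ω = 2π·f = 2π·53.6 = 336.8 rad/s.
Step 2 — Component impedances:
  R: Z = R = 490 Ω
  C: Z = 1/(jωC) = -j/(ω·C) = 0 - j31.86 Ω
Step 3 — Series combination: Z_total = R + C = 490 - j31.86 Ω = 491∠-3.7° Ω.

Z = 490 - j31.86 Ω = 491∠-3.7° Ω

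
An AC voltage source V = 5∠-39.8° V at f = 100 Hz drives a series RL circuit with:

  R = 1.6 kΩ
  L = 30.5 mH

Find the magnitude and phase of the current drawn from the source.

Step 1 — Angular frequency: ω = 2π·f = 2π·100 = 628.3 rad/s.
Step 2 — Component impedances:
  R: Z = R = 1600 Ω
  L: Z = jωL = j·628.3·0.0305 = 0 + j19.16 Ω
Step 3 — Series combination: Z_total = R + L = 1600 + j19.16 Ω = 1600∠0.7° Ω.
Step 4 — Source phasor: V = 5∠-39.8° V = 3.841 - j3.201 V.
Step 5 — Ohm's law: I = V / Z_total = (3.841 - j3.201) / (1600 + j19.16) = 0.002377 - j0.002029 A.
Step 6 — Convert to polar: |I| = 0.003125 A, ∠I = -40.5°.

I = 0.003125∠-40.5° A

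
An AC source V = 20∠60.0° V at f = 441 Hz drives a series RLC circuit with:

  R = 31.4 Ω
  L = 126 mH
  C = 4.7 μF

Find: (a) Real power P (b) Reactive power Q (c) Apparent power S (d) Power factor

Step 1 — Angular frequency: ω = 2π·f = 2π·441 = 2771 rad/s.
Step 2 — Component impedances:
  R: Z = R = 31.4 Ω
  L: Z = jωL = j·2771·0.126 = 0 + j349.1 Ω
  C: Z = 1/(jωC) = -j/(ω·C) = 0 - j76.79 Ω
Step 3 — Series combination: Z_total = R + L + C = 31.4 + j272.3 Ω = 274.1∠83.4° Ω.
Step 4 — Source phasor: V = 20∠60.0° V = 10 + j17.32 V.
Step 5 — Current: I = V / Z = 0.06694 - j0.029 A = 0.07295∠-23.4° A.
Step 6 — Complex power: S = V·I* = 0.1671 + j1.449 VA.
Step 7 — Real power: P = Re(S) = 0.1671 W.
Step 8 — Reactive power: Q = Im(S) = 1.449 VAR.
Step 9 — Apparent power: |S| = 1.459 VA.
Step 10 — Power factor: PF = P/|S| = 0.1145 (lagging).

(a) P = 0.1671 W  (b) Q = 1.449 VAR  (c) S = 1.459 VA  (d) PF = 0.1145 (lagging)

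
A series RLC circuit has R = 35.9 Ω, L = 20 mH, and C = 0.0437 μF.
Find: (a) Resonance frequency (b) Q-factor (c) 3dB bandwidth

Step 1 — Resonance: ω₀ = 1/√(LC) = 1/√(0.02·4.37e-08) = 3.383e+04 rad/s.
Step 2 — f₀ = ω₀/(2π) = 5383 Hz.
Step 3 — Series Q: Q = ω₀L/R = 3.383e+04·0.02/35.9 = 18.84.
Step 4 — Bandwidth: Δω = ω₀/Q = 1795 rad/s; BW = Δω/(2π) = 285.7 Hz.

(a) f₀ = 5383 Hz  (b) Q = 18.84  (c) BW = 285.7 Hz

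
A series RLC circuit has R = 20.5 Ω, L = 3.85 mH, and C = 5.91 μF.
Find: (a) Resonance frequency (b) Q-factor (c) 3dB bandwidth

Step 1 — Resonance: ω₀ = 1/√(LC) = 1/√(0.00385·5.91e-06) = 6629 rad/s.
Step 2 — f₀ = ω₀/(2π) = 1055 Hz.
Step 3 — Series Q: Q = ω₀L/R = 6629·0.00385/20.5 = 1.245.
Step 4 — Bandwidth: Δω = ω₀/Q = 5325 rad/s; BW = Δω/(2π) = 847.4 Hz.

(a) f₀ = 1055 Hz  (b) Q = 1.245  (c) BW = 847.4 Hz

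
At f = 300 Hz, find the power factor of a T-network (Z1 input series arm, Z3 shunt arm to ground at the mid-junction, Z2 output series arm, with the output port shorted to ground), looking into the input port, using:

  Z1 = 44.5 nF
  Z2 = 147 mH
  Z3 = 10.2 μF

Step 1 — Angular frequency: ω = 2π·f = 2π·300 = 1885 rad/s.
Step 2 — Component impedances:
  Z1: Z = 1/(jωC) = -j/(ω·C) = 0 - j1.192e+04 Ω
  Z2: Z = jωL = j·1885·0.147 = 0 + j277.1 Ω
  Z3: Z = 1/(jωC) = -j/(ω·C) = 0 - j52.01 Ω
Step 3 — With the output port shorted to ground, the output series arm Z2 runs from the junction to ground; the shunt arm Z3 also runs from the junction to ground. They appear in parallel: Z3 || Z2 = 0 - j64.03 Ω.
Step 4 — Series with input arm Z1: Z_in = Z1 + (Z3 || Z2) = 0 - j1.199e+04 Ω = 1.199e+04∠-90.0° Ω.
Step 5 — Power factor: PF = cos(φ) = Re(Z)/|Z| = 0/1.199e+04 = 0.
Step 6 — Type: Im(Z) = -1.199e+04 ⇒ leading (phase φ = -90.0°).

PF = 0 (leading, φ = -90.0°)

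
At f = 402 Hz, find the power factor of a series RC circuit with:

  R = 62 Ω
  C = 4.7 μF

Step 1 — Angular frequency: ω = 2π·f = 2π·402 = 2526 rad/s.
Step 2 — Component impedances:
  R: Z = R = 62 Ω
  C: Z = 1/(jωC) = -j/(ω·C) = 0 - j84.24 Ω
Step 3 — Series combination: Z_total = R + C = 62 - j84.24 Ω = 104.6∠-53.6° Ω.
Step 4 — Power factor: PF = cos(φ) = Re(Z)/|Z| = 62/104.59 = 0.5928.
Step 5 — Type: Im(Z) = -84.24 ⇒ leading (phase φ = -53.6°).

PF = 0.5928 (leading, φ = -53.6°)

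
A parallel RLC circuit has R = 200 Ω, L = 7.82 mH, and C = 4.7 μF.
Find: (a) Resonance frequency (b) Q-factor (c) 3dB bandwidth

Step 1 — Resonance: ω₀ = 1/√(LC) = 1/√(0.00782·4.7e-06) = 5216 rad/s.
Step 2 — f₀ = ω₀/(2π) = 830.2 Hz.
Step 3 — Parallel Q: Q = R/(ω₀L) = 200/(5216·0.00782) = 4.903.
Step 4 — Bandwidth: Δω = ω₀/Q = 1064 rad/s; BW = Δω/(2π) = 169.3 Hz.

(a) f₀ = 830.2 Hz  (b) Q = 4.903  (c) BW = 169.3 Hz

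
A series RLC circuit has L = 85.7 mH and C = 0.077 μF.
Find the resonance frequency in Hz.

Step 1 — Resonance condition Im(Z)=0 gives ω₀ = 1/√(LC).
Step 2 — ω₀ = 1/√(0.0857·7.7e-08) = 1.231e+04 rad/s.
Step 3 — f₀ = ω₀/(2π) = 1959 Hz.

f₀ = 1959 Hz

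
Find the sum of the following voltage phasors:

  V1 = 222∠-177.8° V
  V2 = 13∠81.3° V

Step 1 — Convert each phasor to rectangular form:
  V1 = 222·(cos(-177.8°) + j·sin(-177.8°)) = -221.8 - j8.522 V
  V2 = 13·(cos(81.3°) + j·sin(81.3°)) = 1.966 + j12.85 V
Step 2 — Sum components: V_total = -219.9 + j4.328 V.
Step 3 — Convert to polar: |V_total| = 219.9 V, ∠V_total = 178.9°.

V_total = 219.9∠178.9° V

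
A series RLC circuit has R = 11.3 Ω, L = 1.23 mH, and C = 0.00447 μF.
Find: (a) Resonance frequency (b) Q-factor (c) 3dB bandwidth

Step 1 — Resonance: ω₀ = 1/√(LC) = 1/√(0.00123·4.47e-09) = 4.265e+05 rad/s.
Step 2 — f₀ = ω₀/(2π) = 6.788e+04 Hz.
Step 3 — Series Q: Q = ω₀L/R = 4.265e+05·0.00123/11.3 = 46.42.
Step 4 — Bandwidth: Δω = ω₀/Q = 9187 rad/s; BW = Δω/(2π) = 1462 Hz.

(a) f₀ = 6.788e+04 Hz  (b) Q = 46.42  (c) BW = 1462 Hz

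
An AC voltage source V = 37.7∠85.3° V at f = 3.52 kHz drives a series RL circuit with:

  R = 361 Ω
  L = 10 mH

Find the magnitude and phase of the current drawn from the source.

Step 1 — Angular frequency: ω = 2π·f = 2π·3520 = 2.212e+04 rad/s.
Step 2 — Component impedances:
  R: Z = R = 361 Ω
  L: Z = jωL = j·2.212e+04·0.01 = 0 + j221.2 Ω
Step 3 — Series combination: Z_total = R + L = 361 + j221.2 Ω = 423.4∠31.5° Ω.
Step 4 — Source phasor: V = 37.7∠85.3° V = 3.089 + j37.57 V.
Step 5 — Ohm's law: I = V / Z_total = (3.089 + j37.57) / (361 + j221.2) = 0.05259 + j0.07186 A.
Step 6 — Convert to polar: |I| = 0.08905 A, ∠I = 53.8°.

I = 0.08905∠53.8° A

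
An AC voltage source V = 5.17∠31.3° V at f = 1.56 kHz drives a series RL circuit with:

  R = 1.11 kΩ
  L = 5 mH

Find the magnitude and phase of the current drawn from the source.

Step 1 — Angular frequency: ω = 2π·f = 2π·1560 = 9802 rad/s.
Step 2 — Component impedances:
  R: Z = R = 1110 Ω
  L: Z = jωL = j·9802·0.005 = 0 + j49.01 Ω
Step 3 — Series combination: Z_total = R + L = 1110 + j49.01 Ω = 1111∠2.5° Ω.
Step 4 — Source phasor: V = 5.17∠31.3° V = 4.418 + j2.686 V.
Step 5 — Ohm's law: I = V / Z_total = (4.418 + j2.686) / (1110 + j49.01) = 0.004079 + j0.00224 A.
Step 6 — Convert to polar: |I| = 0.004653 A, ∠I = 28.8°.

I = 0.004653∠28.8° A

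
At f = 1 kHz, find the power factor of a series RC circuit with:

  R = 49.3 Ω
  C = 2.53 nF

Step 1 — Angular frequency: ω = 2π·f = 2π·1000 = 6283 rad/s.
Step 2 — Component impedances:
  R: Z = R = 49.3 Ω
  C: Z = 1/(jωC) = -j/(ω·C) = 0 - j6.291e+04 Ω
Step 3 — Series combination: Z_total = R + C = 49.3 - j6.291e+04 Ω = 6.291e+04∠-90.0° Ω.
Step 4 — Power factor: PF = cos(φ) = Re(Z)/|Z| = 49.3/6.291e+04 = 0.0007837.
Step 5 — Type: Im(Z) = -6.291e+04 ⇒ leading (phase φ = -90.0°).

PF = 0.0007837 (leading, φ = -90.0°)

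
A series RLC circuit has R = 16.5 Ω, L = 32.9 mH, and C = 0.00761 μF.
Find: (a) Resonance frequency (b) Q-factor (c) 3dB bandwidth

Step 1 — Resonance: ω₀ = 1/√(LC) = 1/√(0.0329·7.61e-09) = 6.32e+04 rad/s.
Step 2 — f₀ = ω₀/(2π) = 1.006e+04 Hz.
Step 3 — Series Q: Q = ω₀L/R = 6.32e+04·0.0329/16.5 = 126.
Step 4 — Bandwidth: Δω = ω₀/Q = 501.5 rad/s; BW = Δω/(2π) = 79.82 Hz.

(a) f₀ = 1.006e+04 Hz  (b) Q = 126  (c) BW = 79.82 Hz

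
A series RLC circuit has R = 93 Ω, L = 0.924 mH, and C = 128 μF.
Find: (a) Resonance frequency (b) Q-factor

Step 1 — Resonance condition Im(Z)=0 gives ω₀ = 1/√(LC).
Step 2 — ω₀ = 1/√(0.000924·0.000128) = 2908 rad/s.
Step 3 — f₀ = ω₀/(2π) = 462.8 Hz.
Step 4 — Series Q: Q = ω₀L/R = 2908·0.000924/93 = 0.02889.

(a) f₀ = 462.8 Hz  (b) Q = 0.02889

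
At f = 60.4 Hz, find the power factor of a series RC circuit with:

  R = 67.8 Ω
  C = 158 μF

Step 1 — Angular frequency: ω = 2π·f = 2π·60.4 = 379.5 rad/s.
Step 2 — Component impedances:
  R: Z = R = 67.8 Ω
  C: Z = 1/(jωC) = -j/(ω·C) = 0 - j16.68 Ω
Step 3 — Series combination: Z_total = R + C = 67.8 - j16.68 Ω = 69.82∠-13.8° Ω.
Step 4 — Power factor: PF = cos(φ) = Re(Z)/|Z| = 67.8/69.82 = 0.9711.
Step 5 — Type: Im(Z) = -16.68 ⇒ leading (phase φ = -13.8°).

PF = 0.9711 (leading, φ = -13.8°)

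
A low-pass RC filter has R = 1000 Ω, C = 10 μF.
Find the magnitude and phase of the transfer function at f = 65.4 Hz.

Step 1 — Angular frequency: ω = 2π·65.4 = 410.9 rad/s.
Step 2 — Transfer function: H(jω) = 1/(1 + jωRC).
Step 3 — Denominator: 1 + jωRC = 1 + j·410.9·1000·1e-05 = 1 + j4.109.
Step 4 — H = 0.05591 - j0.2297.
Step 5 — Magnitude: |H| = 0.2365 (-12.5 dB); phase: φ = -76.3°.

|H| = 0.2365 (-12.5 dB), φ = -76.3°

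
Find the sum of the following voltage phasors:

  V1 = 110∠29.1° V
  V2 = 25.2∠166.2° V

Step 1 — Convert each phasor to rectangular form:
  V1 = 110·(cos(29.1°) + j·sin(29.1°)) = 96.11 + j53.5 V
  V2 = 25.2·(cos(166.2°) + j·sin(166.2°)) = -24.47 + j6.011 V
Step 2 — Sum components: V_total = 71.64 + j59.51 V.
Step 3 — Convert to polar: |V_total| = 93.13 V, ∠V_total = 39.7°.

V_total = 93.13∠39.7° V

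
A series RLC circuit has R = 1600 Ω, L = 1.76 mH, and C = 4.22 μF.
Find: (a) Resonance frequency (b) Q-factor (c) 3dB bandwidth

Step 1 — Resonance: ω₀ = 1/√(LC) = 1/√(0.00176·4.22e-06) = 1.16e+04 rad/s.
Step 2 — f₀ = ω₀/(2π) = 1847 Hz.
Step 3 — Series Q: Q = ω₀L/R = 1.16e+04·0.00176/1600 = 0.01276.
Step 4 — Bandwidth: Δω = ω₀/Q = 9.091e+05 rad/s; BW = Δω/(2π) = 1.447e+05 Hz.

(a) f₀ = 1847 Hz  (b) Q = 0.01276  (c) BW = 1.447e+05 Hz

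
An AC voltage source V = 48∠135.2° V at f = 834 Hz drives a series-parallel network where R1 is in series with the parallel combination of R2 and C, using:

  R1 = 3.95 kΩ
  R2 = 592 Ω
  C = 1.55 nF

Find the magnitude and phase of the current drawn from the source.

Step 1 — Angular frequency: ω = 2π·f = 2π·834 = 5240 rad/s.
Step 2 — Component impedances:
  R1: Z = R = 3950 Ω
  R2: Z = R = 592 Ω
  C: Z = 1/(jωC) = -j/(ω·C) = 0 - j1.231e+05 Ω
Step 3 — Parallel branch: R2 || C = 1/(1/R2 + 1/C) = 592 - j2.846 Ω.
Step 4 — Series with R1: Z_total = R1 + (R2 || C) = 4542 - j2.846 Ω = 4542∠-0.0° Ω.
Step 5 — Source phasor: V = 48∠135.2° V = -34.06 + j33.82 V.
Step 6 — Ohm's law: I = V / Z_total = (-34.06 + j33.82) / (4542 - j2.846) = -0.007503 + j0.007442 A.
Step 7 — Convert to polar: |I| = 0.01057 A, ∠I = 135.2°.

I = 0.01057∠135.2° A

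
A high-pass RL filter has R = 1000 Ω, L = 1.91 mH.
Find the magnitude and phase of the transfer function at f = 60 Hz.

Step 1 — Angular frequency: ω = 2π·60 = 377 rad/s.
Step 2 — Transfer function: H(jω) = jωL/(R + jωL).
Step 3 — Numerator jωL = j·0.7201; denominator R + jωL = 1000 + j0.7201.
Step 4 — H = 5.185e-07 + j0.0007201.
Step 5 — Magnitude: |H| = 0.0007201 (-62.9 dB); phase: φ = 90.0°.

|H| = 0.0007201 (-62.9 dB), φ = 90.0°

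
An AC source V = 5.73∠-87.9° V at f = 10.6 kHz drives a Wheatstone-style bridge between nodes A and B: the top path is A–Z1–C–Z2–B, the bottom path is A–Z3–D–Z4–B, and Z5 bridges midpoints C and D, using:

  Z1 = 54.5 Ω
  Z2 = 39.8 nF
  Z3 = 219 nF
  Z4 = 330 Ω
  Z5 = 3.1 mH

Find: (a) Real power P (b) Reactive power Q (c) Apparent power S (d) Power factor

Step 1 — Angular frequency: ω = 2π·f = 2π·1.06e+04 = 6.66e+04 rad/s.
Step 2 — Component impedances:
  Z1: Z = R = 54.5 Ω
  Z2: Z = 1/(jωC) = -j/(ω·C) = 0 - j377.3 Ω
  Z3: Z = 1/(jωC) = -j/(ω·C) = 0 - j68.56 Ω
  Z4: Z = R = 330 Ω
  Z5: Z = jωL = j·6.66e+04·0.0031 = 0 + j206.5 Ω
Step 3 — Bridge requires nodal analysis (the Z5 bridge couples midpoints C and D, so the two paths cannot be reduced to a simple series/parallel combination). Setting node B to ground and injecting 1 A at node A, the 3-node admittance system at A, C, D solves to V_A = Z_AB = 124.1 - j168 Ω = 208.9∠-53.5° Ω.
Step 4 — Source phasor: V = 5.73∠-87.9° V = 0.21 - j5.726 V.
Step 5 — Current: I = V / Z = 0.02264 - j0.01548 A = 0.02743∠-34.4° A.
Step 6 — Complex power: S = V·I* = 0.09342 - j0.1264 VA.
Step 7 — Real power: P = Re(S) = 0.09342 W.
Step 8 — Reactive power: Q = Im(S) = -0.1264 VAR.
Step 9 — Apparent power: |S| = 0.1572 VA.
Step 10 — Power factor: PF = P/|S| = 0.5943 (leading).

(a) P = 0.09342 W  (b) Q = -0.1264 VAR  (c) S = 0.1572 VA  (d) PF = 0.5943 (leading)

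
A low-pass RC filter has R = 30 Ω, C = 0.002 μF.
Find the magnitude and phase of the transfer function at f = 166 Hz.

Step 1 — Angular frequency: ω = 2π·166 = 1043 rad/s.
Step 2 — Transfer function: H(jω) = 1/(1 + jωRC).
Step 3 — Denominator: 1 + jωRC = 1 + j·1043·30·2e-09 = 1 + j6.258e-05.
Step 4 — H = 1 - j6.258e-05.
Step 5 — Magnitude: |H| = 1 (-0.0 dB); phase: φ = -0.0°.

|H| = 1 (-0.0 dB), φ = -0.0°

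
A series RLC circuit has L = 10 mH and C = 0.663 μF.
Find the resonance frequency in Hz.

Step 1 — Resonance condition Im(Z)=0 gives ω₀ = 1/√(LC).
Step 2 — ω₀ = 1/√(0.01·6.63e-07) = 1.228e+04 rad/s.
Step 3 — f₀ = ω₀/(2π) = 1955 Hz.

f₀ = 1955 Hz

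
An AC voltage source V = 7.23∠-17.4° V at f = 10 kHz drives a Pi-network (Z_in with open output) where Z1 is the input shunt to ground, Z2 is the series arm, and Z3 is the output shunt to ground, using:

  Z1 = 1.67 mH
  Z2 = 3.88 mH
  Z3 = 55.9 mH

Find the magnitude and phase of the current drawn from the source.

Step 1 — Angular frequency: ω = 2π·f = 2π·1e+04 = 6.283e+04 rad/s.
Step 2 — Component impedances:
  Z1: Z = jωL = j·6.283e+04·0.00167 = 0 + j104.9 Ω
  Z2: Z = jωL = j·6.283e+04·0.00388 = 0 + j243.8 Ω
  Z3: Z = jωL = j·6.283e+04·0.0559 = 0 + j3512 Ω
Step 3 — With open output, the series arm Z2 and the output shunt Z3 appear in series to ground: Z2 + Z3 = 0 + j3756 Ω.
Step 4 — Parallel with input shunt Z1: Z_in = Z1 || (Z2 + Z3) = 0 + j102.1 Ω = 102.1∠90.0° Ω.
Step 5 — Source phasor: V = 7.23∠-17.4° V = 6.899 - j2.162 V.
Step 6 — Ohm's law: I = V / Z_total = (6.899 - j2.162) / (0 + j102.1) = -0.02118 - j0.06759 A.
Step 7 — Convert to polar: |I| = 0.07083 A, ∠I = -107.4°.

I = 0.07083∠-107.4° A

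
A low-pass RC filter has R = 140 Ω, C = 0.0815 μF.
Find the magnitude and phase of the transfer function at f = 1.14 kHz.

Step 1 — Angular frequency: ω = 2π·1140 = 7163 rad/s.
Step 2 — Transfer function: H(jω) = 1/(1 + jωRC).
Step 3 — Denominator: 1 + jωRC = 1 + j·7163·140·8.15e-08 = 1 + j0.08173.
Step 4 — H = 0.9934 - j0.08119.
Step 5 — Magnitude: |H| = 0.9967 (-0.0 dB); phase: φ = -4.7°.

|H| = 0.9967 (-0.0 dB), φ = -4.7°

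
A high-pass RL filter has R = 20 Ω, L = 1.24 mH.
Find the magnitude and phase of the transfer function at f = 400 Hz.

Step 1 — Angular frequency: ω = 2π·400 = 2513 rad/s.
Step 2 — Transfer function: H(jω) = jωL/(R + jωL).
Step 3 — Numerator jωL = j·3.116; denominator R + jωL = 20 + j3.116.
Step 4 — H = 0.02371 + j0.1521.
Step 5 — Magnitude: |H| = 0.154 (-16.3 dB); phase: φ = 81.1°.

|H| = 0.154 (-16.3 dB), φ = 81.1°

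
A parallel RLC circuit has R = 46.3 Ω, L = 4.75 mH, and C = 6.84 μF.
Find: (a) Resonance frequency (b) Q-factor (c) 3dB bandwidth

Step 1 — Resonance: ω₀ = 1/√(LC) = 1/√(0.00475·6.84e-06) = 5548 rad/s.
Step 2 — f₀ = ω₀/(2π) = 883 Hz.
Step 3 — Parallel Q: Q = R/(ω₀L) = 46.3/(5548·0.00475) = 1.757.
Step 4 — Bandwidth: Δω = ω₀/Q = 3158 rad/s; BW = Δω/(2π) = 502.6 Hz.

(a) f₀ = 883 Hz  (b) Q = 1.757  (c) BW = 502.6 Hz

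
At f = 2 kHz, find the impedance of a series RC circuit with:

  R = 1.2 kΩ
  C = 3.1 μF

Step 1 — Angular frequency: ω = 2π·f = 2π·2000 = 1.257e+04 rad/s.
Step 2 — Component impedances:
  R: Z = R = 1200 Ω
  C: Z = 1/(jωC) = -j/(ω·C) = 0 - j25.67 Ω
Step 3 — Series combination: Z_total = R + C = 1200 - j25.67 Ω = 1200∠-1.2° Ω.

Z = 1200 - j25.67 Ω = 1200∠-1.2° Ω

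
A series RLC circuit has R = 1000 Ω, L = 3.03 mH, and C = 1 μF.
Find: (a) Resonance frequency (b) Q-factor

Step 1 — Resonance condition Im(Z)=0 gives ω₀ = 1/√(LC).
Step 2 — ω₀ = 1/√(0.00303·1e-06) = 1.817e+04 rad/s.
Step 3 — f₀ = ω₀/(2π) = 2891 Hz.
Step 4 — Series Q: Q = ω₀L/R = 1.817e+04·0.00303/1000 = 0.05505.

(a) f₀ = 2891 Hz  (b) Q = 0.05505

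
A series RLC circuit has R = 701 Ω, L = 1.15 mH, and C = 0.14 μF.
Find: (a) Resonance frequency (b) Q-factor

Step 1 — Resonance condition Im(Z)=0 gives ω₀ = 1/√(LC).
Step 2 — ω₀ = 1/√(0.00115·1.4e-07) = 7.881e+04 rad/s.
Step 3 — f₀ = ω₀/(2π) = 1.254e+04 Hz.
Step 4 — Series Q: Q = ω₀L/R = 7.881e+04·0.00115/701 = 0.1293.

(a) f₀ = 1.254e+04 Hz  (b) Q = 0.1293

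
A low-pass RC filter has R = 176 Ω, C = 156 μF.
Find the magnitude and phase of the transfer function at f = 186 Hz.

Step 1 — Angular frequency: ω = 2π·186 = 1169 rad/s.
Step 2 — Transfer function: H(jω) = 1/(1 + jωRC).
Step 3 — Denominator: 1 + jωRC = 1 + j·1169·176·0.000156 = 1 + j32.09.
Step 4 — H = 0.0009703 - j0.03113.
Step 5 — Magnitude: |H| = 0.03115 (-30.1 dB); phase: φ = -88.2°.

|H| = 0.03115 (-30.1 dB), φ = -88.2°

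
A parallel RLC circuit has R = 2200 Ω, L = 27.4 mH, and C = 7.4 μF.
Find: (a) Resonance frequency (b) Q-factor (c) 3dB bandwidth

Step 1 — Resonance: ω₀ = 1/√(LC) = 1/√(0.0274·7.4e-06) = 2221 rad/s.
Step 2 — f₀ = ω₀/(2π) = 353.5 Hz.
Step 3 — Parallel Q: Q = R/(ω₀L) = 2200/(2221·0.0274) = 36.15.
Step 4 — Bandwidth: Δω = ω₀/Q = 61.43 rad/s; BW = Δω/(2π) = 9.776 Hz.

(a) f₀ = 353.5 Hz  (b) Q = 36.15  (c) BW = 9.776 Hz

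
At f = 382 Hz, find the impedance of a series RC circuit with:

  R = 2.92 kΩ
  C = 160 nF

Step 1 — Angular frequency: ω = 2π·f = 2π·382 = 2400 rad/s.
Step 2 — Component impedances:
  R: Z = R = 2920 Ω
  C: Z = 1/(jωC) = -j/(ω·C) = 0 - j2604 Ω
Step 3 — Series combination: Z_total = R + C = 2920 - j2604 Ω = 3912∠-41.7° Ω.

Z = 2920 - j2604 Ω = 3912∠-41.7° Ω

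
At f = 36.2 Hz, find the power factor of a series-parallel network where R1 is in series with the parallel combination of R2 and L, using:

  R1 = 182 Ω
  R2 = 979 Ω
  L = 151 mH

Step 1 — Angular frequency: ω = 2π·f = 2π·36.2 = 227.5 rad/s.
Step 2 — Component impedances:
  R1: Z = R = 182 Ω
  R2: Z = R = 979 Ω
  L: Z = jωL = j·227.5·0.151 = 0 + j34.35 Ω
Step 3 — Parallel branch: R2 || L = 1/(1/R2 + 1/L) = 1.203 + j34.3 Ω.
Step 4 — Series with R1: Z_total = R1 + (R2 || L) = 183.2 + j34.3 Ω = 186.4∠10.6° Ω.
Step 5 — Power factor: PF = cos(φ) = Re(Z)/|Z| = 183.2/186.39 = 0.9829.
Step 6 — Type: Im(Z) = 34.3 ⇒ lagging (phase φ = 10.6°).

PF = 0.9829 (lagging, φ = 10.6°)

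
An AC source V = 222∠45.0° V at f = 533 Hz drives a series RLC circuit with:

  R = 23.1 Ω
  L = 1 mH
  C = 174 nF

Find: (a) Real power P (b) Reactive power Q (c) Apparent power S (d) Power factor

Step 1 — Angular frequency: ω = 2π·f = 2π·533 = 3349 rad/s.
Step 2 — Component impedances:
  R: Z = R = 23.1 Ω
  L: Z = jωL = j·3349·0.001 = 0 + j3.349 Ω
  C: Z = 1/(jωC) = -j/(ω·C) = 0 - j1716 Ω
Step 3 — Series combination: Z_total = R + L + C = 23.1 - j1713 Ω = 1713∠-89.2° Ω.
Step 4 — Source phasor: V = 222∠45.0° V = 157 + j157 V.
Step 5 — Current: I = V / Z = -0.0904 + j0.09287 A = 0.1296∠134.2° A.
Step 6 — Complex power: S = V·I* = 0.388 - j28.77 VA.
Step 7 — Real power: P = Re(S) = 0.388 W.
Step 8 — Reactive power: Q = Im(S) = -28.77 VAR.
Step 9 — Apparent power: |S| = 28.77 VA.
Step 10 — Power factor: PF = P/|S| = 0.01349 (leading).

(a) P = 0.388 W  (b) Q = -28.77 VAR  (c) S = 28.77 VA  (d) PF = 0.01349 (leading)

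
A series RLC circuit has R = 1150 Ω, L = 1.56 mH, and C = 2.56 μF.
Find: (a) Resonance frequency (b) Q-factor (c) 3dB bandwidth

Step 1 — Resonance condition Im(Z)=0 gives ω₀ = 1/√(LC).
Step 2 — ω₀ = 1/√(0.00156·2.56e-06) = 1.582e+04 rad/s.
Step 3 — f₀ = ω₀/(2π) = 2518 Hz.
Step 4 — Series Q: Q = ω₀L/R = 1.582e+04·0.00156/1150 = 0.02147.
Step 5 — 3dB bandwidth: Δω = ω₀/Q = 7.372e+05 rad/s; BW = Δω/(2π) = 1.173e+05 Hz.

(a) f₀ = 2518 Hz  (b) Q = 0.02147  (c) BW = 1.173e+05 Hz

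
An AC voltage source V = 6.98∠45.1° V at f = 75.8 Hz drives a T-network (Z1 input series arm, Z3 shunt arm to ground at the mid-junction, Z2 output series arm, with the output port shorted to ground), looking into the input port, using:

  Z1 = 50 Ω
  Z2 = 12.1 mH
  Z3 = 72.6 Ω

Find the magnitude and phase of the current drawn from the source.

Step 1 — Angular frequency: ω = 2π·f = 2π·75.8 = 476.3 rad/s.
Step 2 — Component impedances:
  Z1: Z = R = 50 Ω
  Z2: Z = jωL = j·476.3·0.0121 = 0 + j5.763 Ω
  Z3: Z = R = 72.6 Ω
Step 3 — With the output port shorted to ground, the output series arm Z2 runs from the junction to ground; the shunt arm Z3 also runs from the junction to ground. They appear in parallel: Z3 || Z2 = 0.4546 + j5.727 Ω.
Step 4 — Series with input arm Z1: Z_in = Z1 + (Z3 || Z2) = 50.45 + j5.727 Ω = 50.78∠6.5° Ω.
Step 5 — Source phasor: V = 6.98∠45.1° V = 4.927 + j4.944 V.
Step 6 — Ohm's law: I = V / Z_total = (4.927 + j4.944) / (50.45 + j5.727) = 0.1074 + j0.0858 A.
Step 7 — Convert to polar: |I| = 0.1375 A, ∠I = 38.6°.

I = 0.1375∠38.6° A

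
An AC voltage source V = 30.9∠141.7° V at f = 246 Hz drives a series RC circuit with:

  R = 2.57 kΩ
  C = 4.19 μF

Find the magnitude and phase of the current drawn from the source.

Step 1 — Angular frequency: ω = 2π·f = 2π·246 = 1546 rad/s.
Step 2 — Component impedances:
  R: Z = R = 2570 Ω
  C: Z = 1/(jωC) = -j/(ω·C) = 0 - j154.4 Ω
Step 3 — Series combination: Z_total = R + C = 2570 - j154.4 Ω = 2575∠-3.4° Ω.
Step 4 — Source phasor: V = 30.9∠141.7° V = -24.25 + j19.15 V.
Step 5 — Ohm's law: I = V / Z_total = (-24.25 + j19.15) / (2570 - j154.4) = -0.009848 + j0.00686 A.
Step 6 — Convert to polar: |I| = 0.012 A, ∠I = 145.1°.

I = 0.012∠145.1° A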